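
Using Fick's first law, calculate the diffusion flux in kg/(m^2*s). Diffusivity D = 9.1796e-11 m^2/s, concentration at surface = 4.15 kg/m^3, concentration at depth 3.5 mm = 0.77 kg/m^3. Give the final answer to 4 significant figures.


J = -D * (dC/dx) = D * (C1 - C2) / dx
J = 9.1796e-11 * (4.15 - 0.77) / 3.5e-03
J = 8.865e-08 kg/(m^2*s)


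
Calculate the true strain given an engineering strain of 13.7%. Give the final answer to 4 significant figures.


epsilon_true = ln(1 + epsilon_eng)
epsilon_true = ln(1 + 0.137)
epsilon_true = 0.1284


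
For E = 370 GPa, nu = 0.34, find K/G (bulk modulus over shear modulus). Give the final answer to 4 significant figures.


G = E / (2*(1+nu))
G = 370 / (2*(1+0.34)) = 138.06 GPa
K = E / (3*(1-2*nu))
K = 370 / (3*(1-2*0.34)) = 385.417 GPa
K/G = 385.417 / 138.06 = 2.792


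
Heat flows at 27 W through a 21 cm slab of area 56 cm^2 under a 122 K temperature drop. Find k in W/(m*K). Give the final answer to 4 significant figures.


k = Q*L / (A*dT)
L = 0.21 m, A = 5.6e-03 m^2
k = 27 * 0.21 / (5.6e-03 * 122)
k = 8.299 W/(m*K)


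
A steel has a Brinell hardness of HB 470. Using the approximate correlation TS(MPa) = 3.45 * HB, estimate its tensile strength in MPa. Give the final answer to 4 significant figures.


TS (MPa) = 3.45 * HB
TS = 3.45 * 470
TS = 1622 MPa


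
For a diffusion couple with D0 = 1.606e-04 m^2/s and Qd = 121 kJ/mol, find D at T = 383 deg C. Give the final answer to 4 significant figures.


D = D0 * exp(-Qd / (R*T))
T = 656.15 K
D = 1.606e-04 * exp(-121e3 / (8.314 * 656.15))
D = 3.74e-14 m^2/s


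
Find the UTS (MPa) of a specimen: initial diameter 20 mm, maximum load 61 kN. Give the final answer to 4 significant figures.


A0 = pi*(d/2)^2 = pi*(20/2)^2 = 314.159 mm^2
UTS = F_max / A0 = 61*1000 / 314.159
UTS = 194.2 MPa


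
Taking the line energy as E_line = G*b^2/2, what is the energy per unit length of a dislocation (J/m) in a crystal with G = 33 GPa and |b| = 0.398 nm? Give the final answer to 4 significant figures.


E = G*b^2/2
b = 0.398 nm = 3.98e-10 m
G = 33 GPa = 3.3e+10 Pa
E = 0.5 * 3.3e+10 * (3.98e-10)^2
E = 2.614e-09 J/m


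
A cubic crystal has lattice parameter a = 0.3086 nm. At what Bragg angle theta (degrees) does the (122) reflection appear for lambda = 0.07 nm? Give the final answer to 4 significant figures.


d = a / sqrt(h^2+k^2+l^2)
d = 0.3086 / sqrt(9) = 0.102867 nm
lambda = 2*d*sin(theta)  =>  sin(theta) = lambda / (2*d)
sin(theta) = 0.07 / (2 * 0.102867) = 0.340246
theta = 19.89 deg


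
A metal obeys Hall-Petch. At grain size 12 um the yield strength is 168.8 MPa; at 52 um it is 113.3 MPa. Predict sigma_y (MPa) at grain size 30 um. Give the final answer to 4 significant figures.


sigma_y = sigma0 + k / sqrt(d)
1/sqrt(d1) = 1/sqrt(1.2e-05) = 288.675;  1/sqrt(d2) = 138.675
k = (sigma1 - sigma2) / (1/sqrt(d1) - 1/sqrt(d2)) = (168.8 - 113.3) / (288.675 - 138.675) = 0.37 MPa*m^0.5
sigma0 = sigma1 - k/sqrt(d1) = 168.8 - 0.37*288.675 = 61.9903 MPa
sigma_y(d3) = 61.9903 + 0.37 / sqrt(3e-05) = 129.5 MPa


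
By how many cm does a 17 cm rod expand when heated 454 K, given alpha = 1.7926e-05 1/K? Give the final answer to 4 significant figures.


dL = L0 * alpha * dT
dL = 17 * 1.7926e-05 * 454
dL = 0.1384 cm


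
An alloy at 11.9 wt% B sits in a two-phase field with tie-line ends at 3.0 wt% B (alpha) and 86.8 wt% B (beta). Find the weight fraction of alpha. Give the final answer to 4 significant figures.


f_alpha = (C_beta - C0) / (C_beta - C_alpha)
f_alpha = (86.8 - 11.9) / (86.8 - 3.0)
f_alpha = 0.8938


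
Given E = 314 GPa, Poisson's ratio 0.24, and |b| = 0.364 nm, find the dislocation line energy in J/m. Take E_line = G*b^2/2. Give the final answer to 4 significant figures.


Step 1: G = E / (2*(1+nu))
G = 314 / (2*(1+0.24)) = 126.613 GPa = 1.26613e+11 Pa
Step 2: E_line = G*b^2/2
b = 0.364 nm = 3.64e-10 m
E_line = 0.5 * 1.26613e+11 * (3.64e-10)^2 = 8.388e-09 J/m


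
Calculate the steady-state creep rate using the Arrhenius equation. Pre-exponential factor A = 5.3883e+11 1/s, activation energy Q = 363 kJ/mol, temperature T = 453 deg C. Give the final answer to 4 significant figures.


rate = A * exp(-Q / (R*T))
T = 453 + 273.15 = 726.15 K
rate = 5.3883e+11 * exp(-363e3 / (8.314 * 726.15))
rate = 4.155e-15 1/s


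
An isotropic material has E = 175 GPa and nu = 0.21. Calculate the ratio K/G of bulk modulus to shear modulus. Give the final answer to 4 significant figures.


G = E / (2*(1+nu))
G = 175 / (2*(1+0.21)) = 72.314 GPa
K = E / (3*(1-2*nu))
K = 175 / (3*(1-2*0.21)) = 100.575 GPa
K/G = 100.575 / 72.314 = 1.391


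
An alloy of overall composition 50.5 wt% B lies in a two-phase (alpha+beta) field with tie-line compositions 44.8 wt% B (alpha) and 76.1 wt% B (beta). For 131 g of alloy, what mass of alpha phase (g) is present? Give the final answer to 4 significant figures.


f_alpha = (C_beta - C0) / (C_beta - C_alpha)
f_alpha = (76.1 - 50.5) / (76.1 - 44.8) = 0.817891
m_alpha = f_alpha * m_total = 0.817891 * 131 = 107.1 g


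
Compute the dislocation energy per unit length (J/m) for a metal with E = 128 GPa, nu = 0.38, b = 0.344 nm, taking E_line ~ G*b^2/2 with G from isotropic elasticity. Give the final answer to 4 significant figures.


Step 1: G = E / (2*(1+nu))
G = 128 / (2*(1+0.38)) = 46.3768 GPa = 4.63768e+10 Pa
Step 2: E_line = G*b^2/2
b = 0.344 nm = 3.44e-10 m
E_line = 0.5 * 4.63768e+10 * (3.44e-10)^2 = 2.744e-09 J/m


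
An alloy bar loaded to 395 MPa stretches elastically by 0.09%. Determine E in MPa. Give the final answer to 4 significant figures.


E = sigma / epsilon
epsilon = 0.09% = 9e-04
E = 395 / 9e-04
E = 438900 MPa


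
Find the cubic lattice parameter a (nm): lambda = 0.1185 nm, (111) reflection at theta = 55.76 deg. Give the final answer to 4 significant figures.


d = lambda / (2*sin(theta))
d = 0.1185 / (2*sin(55.76 deg))
d = 0.0716715 nm
a = d * sqrt(h^2+k^2+l^2) = 0.0716715 * sqrt(3)
a = 0.1241 nm


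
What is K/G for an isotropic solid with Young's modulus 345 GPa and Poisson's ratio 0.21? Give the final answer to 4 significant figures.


G = E / (2*(1+nu))
G = 345 / (2*(1+0.21)) = 142.562 GPa
K = E / (3*(1-2*nu))
K = 345 / (3*(1-2*0.21)) = 198.276 GPa
K/G = 198.276 / 142.562 = 1.391


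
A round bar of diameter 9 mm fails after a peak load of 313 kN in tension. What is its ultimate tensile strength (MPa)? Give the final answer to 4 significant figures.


A0 = pi*(d/2)^2 = pi*(9/2)^2 = 63.6173 mm^2
UTS = F_max / A0 = 313*1000 / 63.6173
UTS = 4920 MPa


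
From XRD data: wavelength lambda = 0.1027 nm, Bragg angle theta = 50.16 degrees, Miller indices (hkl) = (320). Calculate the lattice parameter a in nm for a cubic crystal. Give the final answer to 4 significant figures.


d = lambda / (2*sin(theta))
d = 0.1027 / (2*sin(50.16 deg))
d = 0.0668762 nm
a = d * sqrt(h^2+k^2+l^2) = 0.0668762 * sqrt(13)
a = 0.2411 nm


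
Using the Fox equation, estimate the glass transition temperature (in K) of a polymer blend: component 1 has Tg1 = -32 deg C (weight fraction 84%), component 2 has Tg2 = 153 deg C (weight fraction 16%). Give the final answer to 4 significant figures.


1/Tg = w1/Tg1 + w2/Tg2 (in Kelvin)
Tg1 = 241.15 K, Tg2 = 426.15 K
1/Tg = 0.84/241.15 + 0.16/426.15
Tg = 259.2 K


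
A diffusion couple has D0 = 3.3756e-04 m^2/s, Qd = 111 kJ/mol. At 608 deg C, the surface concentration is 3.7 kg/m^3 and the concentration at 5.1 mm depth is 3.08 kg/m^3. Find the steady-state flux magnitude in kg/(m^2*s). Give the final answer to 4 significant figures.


Step 1: D = D0 * exp(-Qd/(R*T))
T = 608 + 273.15 = 881.15 K
D = 3.3756e-04 * exp(-111e3 / (8.314 * 881.15)) = 8.87207e-11 m^2/s
Step 2: J = D * (C1 - C2) / dx
J = 8.87207e-11 * (3.7 - 3.08) / 5.1e-03
J = 1.079e-08 kg/(m^2*s)


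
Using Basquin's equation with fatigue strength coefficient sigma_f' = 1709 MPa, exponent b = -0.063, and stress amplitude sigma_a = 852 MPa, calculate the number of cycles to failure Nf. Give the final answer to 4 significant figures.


sigma_a = sigma_f' * (2*Nf)^b
2*Nf = (sigma_a / sigma_f')^(1/b)
2*Nf = (852 / 1709)^(1/-0.063)
2*Nf = 62871.2
Nf = 31440 cycles


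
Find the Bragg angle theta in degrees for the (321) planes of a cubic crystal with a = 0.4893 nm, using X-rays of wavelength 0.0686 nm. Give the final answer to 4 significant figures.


d = a / sqrt(h^2+k^2+l^2)
d = 0.4893 / sqrt(14) = 0.130771 nm
lambda = 2*d*sin(theta)  =>  sin(theta) = lambda / (2*d)
sin(theta) = 0.0686 / (2 * 0.130771) = 0.262291
theta = 15.21 deg


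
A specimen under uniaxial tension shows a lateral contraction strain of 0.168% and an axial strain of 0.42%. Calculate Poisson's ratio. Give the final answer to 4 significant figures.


nu = -epsilon_lat / epsilon_axial
Lateral strain is contraction (negative), so using magnitudes:
nu = 0.168 / 0.42
nu = 0.4


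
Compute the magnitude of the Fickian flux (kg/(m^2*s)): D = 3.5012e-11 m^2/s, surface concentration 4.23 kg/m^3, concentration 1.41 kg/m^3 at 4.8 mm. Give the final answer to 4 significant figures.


J = -D * (dC/dx) = D * (C1 - C2) / dx
J = 3.5012e-11 * (4.23 - 1.41) / 4.8e-03
J = 2.057e-08 kg/(m^2*s)


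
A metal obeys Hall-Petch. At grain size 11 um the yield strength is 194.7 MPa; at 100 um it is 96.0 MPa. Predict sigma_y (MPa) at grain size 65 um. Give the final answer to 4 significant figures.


sigma_y = sigma0 + k / sqrt(d)
1/sqrt(d1) = 1/sqrt(1.1e-05) = 301.511;  1/sqrt(d2) = 100
k = (sigma1 - sigma2) / (1/sqrt(d1) - 1/sqrt(d2)) = (194.7 - 96.0) / (301.511 - 100) = 0.489799 MPa*m^0.5
sigma0 = sigma1 - k/sqrt(d1) = 194.7 - 0.489799*301.511 = 47.0201 MPa
sigma_y(d3) = 47.0201 + 0.489799 / sqrt(6.5e-05) = 107.8 MPa


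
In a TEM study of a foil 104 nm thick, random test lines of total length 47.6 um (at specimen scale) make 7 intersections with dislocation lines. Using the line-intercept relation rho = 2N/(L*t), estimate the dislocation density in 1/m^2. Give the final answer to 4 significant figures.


rho = 2N / (L * t)
L = 47.6 um = 4.76e-05 m, t = 104 nm = 1.04e-07 m
rho = 2 * 7 / (4.76e-05 * 1.04e-07)
rho = 2.828e+12 1/m^2


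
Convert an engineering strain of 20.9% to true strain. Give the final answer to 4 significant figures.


epsilon_true = ln(1 + epsilon_eng)
epsilon_true = ln(1 + 0.209)
epsilon_true = 0.1898


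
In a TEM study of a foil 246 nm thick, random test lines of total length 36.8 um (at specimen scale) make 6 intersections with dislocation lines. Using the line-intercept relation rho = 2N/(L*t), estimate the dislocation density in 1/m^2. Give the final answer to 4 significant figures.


rho = 2N / (L * t)
L = 36.8 um = 3.68e-05 m, t = 246 nm = 2.46e-07 m
rho = 2 * 6 / (3.68e-05 * 2.46e-07)
rho = 1.326e+12 1/m^2


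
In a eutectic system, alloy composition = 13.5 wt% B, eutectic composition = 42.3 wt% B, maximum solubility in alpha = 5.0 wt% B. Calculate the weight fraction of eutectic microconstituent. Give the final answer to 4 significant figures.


f_primary = (C_e - C0) / (C_e - C_alpha_max)
f_primary = (42.3 - 13.5) / (42.3 - 5.0)
f_primary = 0.772118
f_eutectic = 1 - 0.772118 = 0.2279


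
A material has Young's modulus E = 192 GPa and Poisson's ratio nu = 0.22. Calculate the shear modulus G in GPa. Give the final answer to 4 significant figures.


G = E / (2*(1+nu))
G = 192 / (2*(1+0.22))
G = 78.69 GPa


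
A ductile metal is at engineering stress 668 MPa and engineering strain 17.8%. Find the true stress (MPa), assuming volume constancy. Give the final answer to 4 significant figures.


sigma_true = sigma_eng * (1 + epsilon_eng)
sigma_true = 668 * (1 + 0.178)
sigma_true = 786.9 MPa


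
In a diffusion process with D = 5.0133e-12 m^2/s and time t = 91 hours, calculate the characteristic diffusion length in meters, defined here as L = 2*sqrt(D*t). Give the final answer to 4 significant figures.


t = 91 hr = 327600 s
Diffusion length = 2*sqrt(D*t)
= 2*sqrt(5.0133e-12 * 327600)
= 2.563e-03 m


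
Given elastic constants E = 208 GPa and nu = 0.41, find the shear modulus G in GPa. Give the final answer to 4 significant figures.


G = E / (2*(1+nu))
G = 208 / (2*(1+0.41))
G = 73.76 GPa


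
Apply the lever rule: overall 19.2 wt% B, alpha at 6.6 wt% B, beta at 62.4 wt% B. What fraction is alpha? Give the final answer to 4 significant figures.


f_alpha = (C_beta - C0) / (C_beta - C_alpha)
f_alpha = (62.4 - 19.2) / (62.4 - 6.6)
f_alpha = 0.7742


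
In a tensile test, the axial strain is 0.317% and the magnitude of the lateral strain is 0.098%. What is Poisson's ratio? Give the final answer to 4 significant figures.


nu = -epsilon_lat / epsilon_axial
Lateral strain is contraction (negative), so using magnitudes:
nu = 0.098 / 0.317
nu = 0.3091


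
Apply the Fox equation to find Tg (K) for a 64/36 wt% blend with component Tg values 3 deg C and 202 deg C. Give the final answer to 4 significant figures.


1/Tg = w1/Tg1 + w2/Tg2 (in Kelvin)
Tg1 = 276.15 K, Tg2 = 475.15 K
1/Tg = 0.64/276.15 + 0.36/475.15
Tg = 325.2 K


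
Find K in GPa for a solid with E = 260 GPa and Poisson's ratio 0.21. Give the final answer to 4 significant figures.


K = E / (3*(1-2*nu))
K = 260 / (3*(1-2*0.21))
K = 149.4 GPa


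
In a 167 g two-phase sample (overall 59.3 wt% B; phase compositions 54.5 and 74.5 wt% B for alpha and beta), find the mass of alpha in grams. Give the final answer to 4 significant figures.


f_alpha = (C_beta - C0) / (C_beta - C_alpha)
f_alpha = (74.5 - 59.3) / (74.5 - 54.5) = 0.76
m_alpha = f_alpha * m_total = 0.76 * 167 = 126.9 g


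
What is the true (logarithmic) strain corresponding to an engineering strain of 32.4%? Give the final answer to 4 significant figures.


epsilon_true = ln(1 + epsilon_eng)
epsilon_true = ln(1 + 0.324)
epsilon_true = 0.2807


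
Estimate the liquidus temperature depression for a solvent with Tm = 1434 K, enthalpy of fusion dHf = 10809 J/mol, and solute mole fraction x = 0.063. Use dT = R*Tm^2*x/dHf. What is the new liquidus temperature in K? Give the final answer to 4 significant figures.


dT = R*Tm^2*x / dHf
dT = 8.314 * 1434^2 * 0.063 / 10809
dT = 99.6468 K
T_new = 1434 - 99.6468 = 1334 K


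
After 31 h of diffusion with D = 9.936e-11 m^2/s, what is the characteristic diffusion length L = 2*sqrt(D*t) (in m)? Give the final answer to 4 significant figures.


t = 31 hr = 111600 s
Diffusion length = 2*sqrt(D*t)
= 2*sqrt(9.936e-11 * 111600)
= 6.66e-03 m


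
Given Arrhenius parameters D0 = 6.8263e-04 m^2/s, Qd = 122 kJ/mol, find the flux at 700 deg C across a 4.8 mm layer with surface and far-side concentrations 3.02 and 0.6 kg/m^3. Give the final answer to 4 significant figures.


Step 1: D = D0 * exp(-Qd/(R*T))
T = 700 + 273.15 = 973.15 K
D = 6.8263e-04 * exp(-122e3 / (8.314 * 973.15)) = 1.92973e-10 m^2/s
Step 2: J = D * (C1 - C2) / dx
J = 1.92973e-10 * (3.02 - 0.6) / 4.8e-03
J = 9.729e-08 kg/(m^2*s)


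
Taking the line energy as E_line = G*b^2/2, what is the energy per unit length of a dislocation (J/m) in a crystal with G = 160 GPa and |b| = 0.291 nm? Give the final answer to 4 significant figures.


E = G*b^2/2
b = 0.291 nm = 2.91e-10 m
G = 160 GPa = 1.6e+11 Pa
E = 0.5 * 1.6e+11 * (2.91e-10)^2
E = 6.774e-09 J/m


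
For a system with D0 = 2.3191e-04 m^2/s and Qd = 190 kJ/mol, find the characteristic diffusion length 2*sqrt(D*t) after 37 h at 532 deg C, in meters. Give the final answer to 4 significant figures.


Step 1: D = D0 * exp(-Qd/(R*T))
T = 805.15 K
D = 2.3191e-04 * exp(-190e3 / (8.314 * 805.15)) = 1.09269e-16 m^2/s
Step 2: L = 2*sqrt(D*t)
t = 37 h = 133200 s
L = 2*sqrt(1.09269e-16 * 133200) = 7.63e-06 m


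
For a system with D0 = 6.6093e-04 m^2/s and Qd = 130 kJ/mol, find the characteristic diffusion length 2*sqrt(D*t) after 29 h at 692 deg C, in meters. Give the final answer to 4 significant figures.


Step 1: D = D0 * exp(-Qd/(R*T))
T = 965.15 K
D = 6.6093e-04 * exp(-130e3 / (8.314 * 965.15)) = 6.08421e-11 m^2/s
Step 2: L = 2*sqrt(D*t)
t = 29 h = 104400 s
L = 2*sqrt(6.08421e-11 * 104400) = 5.041e-03 m


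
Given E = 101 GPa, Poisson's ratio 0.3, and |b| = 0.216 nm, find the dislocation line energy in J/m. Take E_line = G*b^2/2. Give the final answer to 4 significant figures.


Step 1: G = E / (2*(1+nu))
G = 101 / (2*(1+0.3)) = 38.8462 GPa = 3.88462e+10 Pa
Step 2: E_line = G*b^2/2
b = 0.216 nm = 2.16e-10 m
E_line = 0.5 * 3.88462e+10 * (2.16e-10)^2 = 9.062e-10 J/m


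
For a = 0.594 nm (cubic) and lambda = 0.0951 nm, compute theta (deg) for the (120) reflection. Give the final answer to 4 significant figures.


d = a / sqrt(h^2+k^2+l^2)
d = 0.594 / sqrt(5) = 0.265645 nm
lambda = 2*d*sin(theta)  =>  sin(theta) = lambda / (2*d)
sin(theta) = 0.0951 / (2 * 0.265645) = 0.178998
theta = 10.31 deg


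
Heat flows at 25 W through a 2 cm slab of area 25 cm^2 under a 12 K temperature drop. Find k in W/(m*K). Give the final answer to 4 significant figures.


k = Q*L / (A*dT)
L = 0.02 m, A = 2.5e-03 m^2
k = 25 * 0.02 / (2.5e-03 * 12)
k = 16.67 W/(m*K)


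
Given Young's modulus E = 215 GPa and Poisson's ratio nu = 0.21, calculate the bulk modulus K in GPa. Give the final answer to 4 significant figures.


K = E / (3*(1-2*nu))
K = 215 / (3*(1-2*0.21))
K = 123.6 GPa


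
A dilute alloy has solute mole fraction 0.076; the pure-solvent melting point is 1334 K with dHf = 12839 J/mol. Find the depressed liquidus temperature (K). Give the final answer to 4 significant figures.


dT = R*Tm^2*x / dHf
dT = 8.314 * 1334^2 * 0.076 / 12839
dT = 87.5798 K
T_new = 1334 - 87.5798 = 1246 K


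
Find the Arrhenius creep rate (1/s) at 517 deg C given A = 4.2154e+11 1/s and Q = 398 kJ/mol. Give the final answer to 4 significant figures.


rate = A * exp(-Q / (R*T))
T = 517 + 273.15 = 790.15 K
rate = 4.2154e+11 * exp(-398e3 / (8.314 * 790.15))
rate = 2.057e-15 1/s


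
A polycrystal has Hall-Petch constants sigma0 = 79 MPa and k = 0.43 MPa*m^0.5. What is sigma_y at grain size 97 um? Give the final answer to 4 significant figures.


sigma_y = sigma0 + k / sqrt(d)
d = 97 um = 9.7e-05 m
sigma_y = 79 + 0.43 / sqrt(9.7e-05)
sigma_y = 122.7 MPa


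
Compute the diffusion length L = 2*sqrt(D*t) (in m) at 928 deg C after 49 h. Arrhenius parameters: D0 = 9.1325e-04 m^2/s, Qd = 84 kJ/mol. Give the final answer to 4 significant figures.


Step 1: D = D0 * exp(-Qd/(R*T))
T = 1201.15 K
D = 9.1325e-04 * exp(-84e3 / (8.314 * 1201.15)) = 2.03018e-07 m^2/s
Step 2: L = 2*sqrt(D*t)
t = 49 h = 176400 s
L = 2*sqrt(2.03018e-07 * 176400) = 0.3785 m


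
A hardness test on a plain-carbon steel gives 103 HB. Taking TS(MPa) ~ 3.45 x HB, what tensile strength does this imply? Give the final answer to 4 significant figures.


TS (MPa) = 3.45 * HB
TS = 3.45 * 103
TS = 355.4 MPa


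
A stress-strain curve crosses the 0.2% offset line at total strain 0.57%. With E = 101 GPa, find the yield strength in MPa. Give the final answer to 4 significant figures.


Offset strain = 0.002
Elastic strain at yield = total_strain - offset = 5.7e-03 - 0.002 = 3.7e-03
sigma_y = E * elastic_strain = 101000 * 3.7e-03
sigma_y = 373.7 MPa


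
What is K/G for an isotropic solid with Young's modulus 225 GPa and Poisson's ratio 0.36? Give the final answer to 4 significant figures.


G = E / (2*(1+nu))
G = 225 / (2*(1+0.36)) = 82.7206 GPa
K = E / (3*(1-2*nu))
K = 225 / (3*(1-2*0.36)) = 267.857 GPa
K/G = 267.857 / 82.7206 = 3.238


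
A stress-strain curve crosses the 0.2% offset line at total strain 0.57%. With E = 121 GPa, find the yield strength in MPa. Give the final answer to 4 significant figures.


Offset strain = 0.002
Elastic strain at yield = total_strain - offset = 5.7e-03 - 0.002 = 3.7e-03
sigma_y = E * elastic_strain = 121000 * 3.7e-03
sigma_y = 447.7 MPa


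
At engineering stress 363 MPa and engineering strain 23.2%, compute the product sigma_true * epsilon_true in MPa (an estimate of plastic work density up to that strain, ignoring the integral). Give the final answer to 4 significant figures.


sigma_true = sigma_eng * (1 + epsilon_eng)
sigma_true = 363 * (1 + 0.232) = 447.216 MPa
epsilon_true = ln(1 + epsilon_eng)
epsilon_true = ln(1 + 0.232) = 0.208639
sigma_true * epsilon_true = 447.216 * 0.208639 = 93.31 MPa


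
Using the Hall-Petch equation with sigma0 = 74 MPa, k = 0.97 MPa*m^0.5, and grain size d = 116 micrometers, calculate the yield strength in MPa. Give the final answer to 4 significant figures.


sigma_y = sigma0 + k / sqrt(d)
d = 116 um = 1.16e-04 m
sigma_y = 74 + 0.97 / sqrt(1.16e-04)
sigma_y = 164.1 MPa


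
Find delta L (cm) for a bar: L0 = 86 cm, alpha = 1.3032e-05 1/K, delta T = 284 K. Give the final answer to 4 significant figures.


dL = L0 * alpha * dT
dL = 86 * 1.3032e-05 * 284
dL = 0.3183 cm


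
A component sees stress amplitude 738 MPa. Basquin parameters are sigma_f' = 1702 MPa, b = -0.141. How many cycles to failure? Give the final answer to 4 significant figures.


sigma_a = sigma_f' * (2*Nf)^b
2*Nf = (sigma_a / sigma_f')^(1/b)
2*Nf = (738 / 1702)^(1/-0.141)
2*Nf = 374.784
Nf = 187.4 cycles


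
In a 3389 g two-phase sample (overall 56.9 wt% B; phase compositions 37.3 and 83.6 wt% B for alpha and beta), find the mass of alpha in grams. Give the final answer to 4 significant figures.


f_alpha = (C_beta - C0) / (C_beta - C_alpha)
f_alpha = (83.6 - 56.9) / (83.6 - 37.3) = 0.576674
m_alpha = f_alpha * m_total = 0.576674 * 3389 = 1954 g


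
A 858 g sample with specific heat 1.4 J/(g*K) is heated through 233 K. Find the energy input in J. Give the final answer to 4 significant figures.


Q = m * cp * dT
Q = 858 * 1.4 * 233
Q = 279900 J


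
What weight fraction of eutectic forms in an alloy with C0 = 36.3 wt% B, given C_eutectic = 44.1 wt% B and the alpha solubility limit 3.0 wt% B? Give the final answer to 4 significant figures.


f_primary = (C_e - C0) / (C_e - C_alpha_max)
f_primary = (44.1 - 36.3) / (44.1 - 3.0)
f_primary = 0.189781
f_eutectic = 1 - 0.189781 = 0.8102


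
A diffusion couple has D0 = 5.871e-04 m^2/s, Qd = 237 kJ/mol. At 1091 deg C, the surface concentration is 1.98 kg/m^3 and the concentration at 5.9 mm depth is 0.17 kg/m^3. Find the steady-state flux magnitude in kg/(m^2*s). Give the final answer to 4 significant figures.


Step 1: D = D0 * exp(-Qd/(R*T))
T = 1091 + 273.15 = 1364.15 K
D = 5.871e-04 * exp(-237e3 / (8.314 * 1364.15)) = 4.93653e-13 m^2/s
Step 2: J = D * (C1 - C2) / dx
J = 4.93653e-13 * (1.98 - 0.17) / 5.9e-03
J = 1.514e-10 kg/(m^2*s)


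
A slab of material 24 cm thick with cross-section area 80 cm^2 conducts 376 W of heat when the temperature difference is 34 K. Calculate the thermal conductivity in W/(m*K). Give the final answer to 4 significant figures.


k = Q*L / (A*dT)
L = 0.24 m, A = 8e-03 m^2
k = 376 * 0.24 / (8e-03 * 34)
k = 331.8 W/(m*K)


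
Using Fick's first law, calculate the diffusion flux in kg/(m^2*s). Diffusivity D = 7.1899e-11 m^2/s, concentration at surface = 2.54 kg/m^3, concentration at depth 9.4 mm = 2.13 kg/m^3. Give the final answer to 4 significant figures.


J = -D * (dC/dx) = D * (C1 - C2) / dx
J = 7.1899e-11 * (2.54 - 2.13) / 9.4e-03
J = 3.136e-09 kg/(m^2*s)


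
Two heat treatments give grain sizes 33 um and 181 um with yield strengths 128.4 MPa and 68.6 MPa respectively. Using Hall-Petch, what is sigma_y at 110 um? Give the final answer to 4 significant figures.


sigma_y = sigma0 + k / sqrt(d)
1/sqrt(d1) = 1/sqrt(3.3e-05) = 174.078;  1/sqrt(d2) = 74.3294
k = (sigma1 - sigma2) / (1/sqrt(d1) - 1/sqrt(d2)) = (128.4 - 68.6) / (174.078 - 74.3294) = 0.599509 MPa*m^0.5
sigma0 = sigma1 - k/sqrt(d1) = 128.4 - 0.599509*174.078 = 24.0388 MPa
sigma_y(d3) = 24.0388 + 0.599509 / sqrt(1.1e-04) = 81.2 MPa


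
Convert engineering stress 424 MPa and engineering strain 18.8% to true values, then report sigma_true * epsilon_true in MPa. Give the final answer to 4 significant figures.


sigma_true = sigma_eng * (1 + epsilon_eng)
sigma_true = 424 * (1 + 0.188) = 503.712 MPa
epsilon_true = ln(1 + epsilon_eng)
epsilon_true = ln(1 + 0.188) = 0.172271
sigma_true * epsilon_true = 503.712 * 0.172271 = 86.78 MPa


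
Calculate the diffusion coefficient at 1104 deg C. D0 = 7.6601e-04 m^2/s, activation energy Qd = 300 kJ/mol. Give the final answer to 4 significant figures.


D = D0 * exp(-Qd / (R*T))
T = 1377.15 K
D = 7.6601e-04 * exp(-300e3 / (8.314 * 1377.15))
D = 3.199e-15 m^2/s


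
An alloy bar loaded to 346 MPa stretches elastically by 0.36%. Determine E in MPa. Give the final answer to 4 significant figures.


E = sigma / epsilon
epsilon = 0.36% = 3.6e-03
E = 346 / 3.6e-03
E = 96110 MPa


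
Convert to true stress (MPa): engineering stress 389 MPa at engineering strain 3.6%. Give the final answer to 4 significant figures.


sigma_true = sigma_eng * (1 + epsilon_eng)
sigma_true = 389 * (1 + 0.036)
sigma_true = 403 MPa


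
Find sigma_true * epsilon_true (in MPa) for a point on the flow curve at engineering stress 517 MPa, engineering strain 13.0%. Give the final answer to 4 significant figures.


sigma_true = sigma_eng * (1 + epsilon_eng)
sigma_true = 517 * (1 + 0.13) = 584.21 MPa
epsilon_true = ln(1 + epsilon_eng)
epsilon_true = ln(1 + 0.13) = 0.122218
sigma_true * epsilon_true = 584.21 * 0.122218 = 71.4 MPa


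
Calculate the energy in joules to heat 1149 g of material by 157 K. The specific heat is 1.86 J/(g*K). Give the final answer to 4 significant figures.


Q = m * cp * dT
Q = 1149 * 1.86 * 157
Q = 335500 J


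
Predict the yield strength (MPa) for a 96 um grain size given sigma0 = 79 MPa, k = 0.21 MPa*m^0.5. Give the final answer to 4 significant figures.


sigma_y = sigma0 + k / sqrt(d)
d = 96 um = 9.6e-05 m
sigma_y = 79 + 0.21 / sqrt(9.6e-05)
sigma_y = 100.4 MPa


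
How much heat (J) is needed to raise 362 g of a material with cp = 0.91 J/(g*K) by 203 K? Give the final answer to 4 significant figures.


Q = m * cp * dT
Q = 362 * 0.91 * 203
Q = 66870 J


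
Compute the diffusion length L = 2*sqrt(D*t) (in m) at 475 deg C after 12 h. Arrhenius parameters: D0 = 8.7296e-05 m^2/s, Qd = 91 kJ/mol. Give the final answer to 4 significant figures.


Step 1: D = D0 * exp(-Qd/(R*T))
T = 748.15 K
D = 8.7296e-05 * exp(-91e3 / (8.314 * 748.15)) = 3.86625e-11 m^2/s
Step 2: L = 2*sqrt(D*t)
t = 12 h = 43200 s
L = 2*sqrt(3.86625e-11 * 43200) = 2.585e-03 m


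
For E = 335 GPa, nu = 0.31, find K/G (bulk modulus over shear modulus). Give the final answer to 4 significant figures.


G = E / (2*(1+nu))
G = 335 / (2*(1+0.31)) = 127.863 GPa
K = E / (3*(1-2*nu))
K = 335 / (3*(1-2*0.31)) = 293.86 GPa
K/G = 293.86 / 127.863 = 2.298


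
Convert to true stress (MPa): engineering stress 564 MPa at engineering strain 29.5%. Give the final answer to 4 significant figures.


sigma_true = sigma_eng * (1 + epsilon_eng)
sigma_true = 564 * (1 + 0.295)
sigma_true = 730.4 MPa


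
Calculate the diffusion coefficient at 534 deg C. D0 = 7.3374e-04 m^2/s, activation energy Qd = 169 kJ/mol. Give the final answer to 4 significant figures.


D = D0 * exp(-Qd / (R*T))
T = 807.15 K
D = 7.3374e-04 * exp(-169e3 / (8.314 * 807.15))
D = 8.479e-15 m^2/s


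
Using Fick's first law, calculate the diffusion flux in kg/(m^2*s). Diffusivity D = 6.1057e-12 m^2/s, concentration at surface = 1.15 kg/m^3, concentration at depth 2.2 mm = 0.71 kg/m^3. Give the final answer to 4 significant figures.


J = -D * (dC/dx) = D * (C1 - C2) / dx
J = 6.1057e-12 * (1.15 - 0.71) / 2.2e-03
J = 1.221e-09 kg/(m^2*s)


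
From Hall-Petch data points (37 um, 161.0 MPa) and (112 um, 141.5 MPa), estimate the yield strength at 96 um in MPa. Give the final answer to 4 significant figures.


sigma_y = sigma0 + k / sqrt(d)
1/sqrt(d1) = 1/sqrt(3.7e-05) = 164.399;  1/sqrt(d2) = 94.4911
k = (sigma1 - sigma2) / (1/sqrt(d1) - 1/sqrt(d2)) = (161.0 - 141.5) / (164.399 - 94.4911) = 0.278939 MPa*m^0.5
sigma0 = sigma1 - k/sqrt(d1) = 161.0 - 0.278939*164.399 = 115.143 MPa
sigma_y(d3) = 115.143 + 0.278939 / sqrt(9.6e-05) = 143.6 MPa


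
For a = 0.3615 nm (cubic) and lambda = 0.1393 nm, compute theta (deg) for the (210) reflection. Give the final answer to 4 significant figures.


d = a / sqrt(h^2+k^2+l^2)
d = 0.3615 / sqrt(5) = 0.161668 nm
lambda = 2*d*sin(theta)  =>  sin(theta) = lambda / (2*d)
sin(theta) = 0.1393 / (2 * 0.161668) = 0.430822
theta = 25.52 deg


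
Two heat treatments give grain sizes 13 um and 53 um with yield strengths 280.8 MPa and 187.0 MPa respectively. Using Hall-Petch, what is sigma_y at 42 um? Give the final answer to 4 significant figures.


sigma_y = sigma0 + k / sqrt(d)
1/sqrt(d1) = 1/sqrt(1.3e-05) = 277.35;  1/sqrt(d2) = 137.361
k = (sigma1 - sigma2) / (1/sqrt(d1) - 1/sqrt(d2)) = (280.8 - 187.0) / (277.35 - 137.361) = 0.67005 MPa*m^0.5
sigma0 = sigma1 - k/sqrt(d1) = 280.8 - 0.67005*277.35 = 94.9615 MPa
sigma_y(d3) = 94.9615 + 0.67005 / sqrt(4.2e-05) = 198.4 MPa


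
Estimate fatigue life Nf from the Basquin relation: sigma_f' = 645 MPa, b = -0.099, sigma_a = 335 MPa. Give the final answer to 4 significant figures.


sigma_a = sigma_f' * (2*Nf)^b
2*Nf = (sigma_a / sigma_f')^(1/b)
2*Nf = (335 / 645)^(1/-0.099)
2*Nf = 747.977
Nf = 374 cycles


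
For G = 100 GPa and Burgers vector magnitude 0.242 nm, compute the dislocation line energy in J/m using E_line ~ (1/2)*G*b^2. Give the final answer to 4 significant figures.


E = G*b^2/2
b = 0.242 nm = 2.42e-10 m
G = 100 GPa = 1e+11 Pa
E = 0.5 * 1e+11 * (2.42e-10)^2
E = 2.928e-09 J/m


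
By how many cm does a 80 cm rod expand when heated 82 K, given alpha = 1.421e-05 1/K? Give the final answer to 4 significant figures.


dL = L0 * alpha * dT
dL = 80 * 1.421e-05 * 82
dL = 0.09322 cm


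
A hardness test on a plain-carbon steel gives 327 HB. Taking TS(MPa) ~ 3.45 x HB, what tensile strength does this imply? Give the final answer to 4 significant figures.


TS (MPa) = 3.45 * HB
TS = 3.45 * 327
TS = 1128 MPa


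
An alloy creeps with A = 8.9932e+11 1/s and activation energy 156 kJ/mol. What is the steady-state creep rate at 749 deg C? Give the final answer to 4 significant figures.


rate = A * exp(-Q / (R*T))
T = 749 + 273.15 = 1022.15 K
rate = 8.9932e+11 * exp(-156e3 / (8.314 * 1022.15))
rate = 9585 1/s


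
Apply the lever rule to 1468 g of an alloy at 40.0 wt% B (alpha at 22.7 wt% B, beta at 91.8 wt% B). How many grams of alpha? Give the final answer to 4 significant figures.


f_alpha = (C_beta - C0) / (C_beta - C_alpha)
f_alpha = (91.8 - 40.0) / (91.8 - 22.7) = 0.749638
m_alpha = f_alpha * m_total = 0.749638 * 1468 = 1100 g


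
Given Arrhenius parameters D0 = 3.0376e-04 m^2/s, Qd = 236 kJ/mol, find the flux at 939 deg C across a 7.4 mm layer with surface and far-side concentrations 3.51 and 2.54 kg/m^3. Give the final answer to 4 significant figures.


Step 1: D = D0 * exp(-Qd/(R*T))
T = 939 + 273.15 = 1212.15 K
D = 3.0376e-04 * exp(-236e3 / (8.314 * 1212.15)) = 2.05268e-14 m^2/s
Step 2: J = D * (C1 - C2) / dx
J = 2.05268e-14 * (3.51 - 2.54) / 7.4e-03
J = 2.691e-12 kg/(m^2*s)


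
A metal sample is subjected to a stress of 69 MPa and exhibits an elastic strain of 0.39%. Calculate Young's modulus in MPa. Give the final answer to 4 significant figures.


E = sigma / epsilon
epsilon = 0.39% = 3.9e-03
E = 69 / 3.9e-03
E = 17690 MPa


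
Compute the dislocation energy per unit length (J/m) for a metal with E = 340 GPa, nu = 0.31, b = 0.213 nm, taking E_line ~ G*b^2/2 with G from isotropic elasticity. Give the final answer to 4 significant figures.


Step 1: G = E / (2*(1+nu))
G = 340 / (2*(1+0.31)) = 129.771 GPa = 1.29771e+11 Pa
Step 2: E_line = G*b^2/2
b = 0.213 nm = 2.13e-10 m
E_line = 0.5 * 1.29771e+11 * (2.13e-10)^2 = 2.944e-09 J/m


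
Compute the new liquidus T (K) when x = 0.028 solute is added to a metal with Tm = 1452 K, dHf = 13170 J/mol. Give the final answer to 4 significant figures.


dT = R*Tm^2*x / dHf
dT = 8.314 * 1452^2 * 0.028 / 13170
dT = 37.2662 K
T_new = 1452 - 37.2662 = 1415 K


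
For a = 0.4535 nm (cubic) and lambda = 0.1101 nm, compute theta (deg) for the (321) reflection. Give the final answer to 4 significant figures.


d = a / sqrt(h^2+k^2+l^2)
d = 0.4535 / sqrt(14) = 0.121203 nm
lambda = 2*d*sin(theta)  =>  sin(theta) = lambda / (2*d)
sin(theta) = 0.1101 / (2 * 0.121203) = 0.454197
theta = 27.01 deg


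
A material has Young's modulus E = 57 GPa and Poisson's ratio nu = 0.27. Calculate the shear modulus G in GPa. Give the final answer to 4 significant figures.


G = E / (2*(1+nu))
G = 57 / (2*(1+0.27))
G = 22.44 GPa


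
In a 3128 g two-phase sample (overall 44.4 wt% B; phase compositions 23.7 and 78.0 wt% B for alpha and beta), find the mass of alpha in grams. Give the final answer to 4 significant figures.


f_alpha = (C_beta - C0) / (C_beta - C_alpha)
f_alpha = (78.0 - 44.4) / (78.0 - 23.7) = 0.618785
m_alpha = f_alpha * m_total = 0.618785 * 3128 = 1936 g


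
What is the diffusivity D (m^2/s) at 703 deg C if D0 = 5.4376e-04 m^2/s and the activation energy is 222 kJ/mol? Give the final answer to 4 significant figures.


D = D0 * exp(-Qd / (R*T))
T = 976.15 K
D = 5.4376e-04 * exp(-222e3 / (8.314 * 976.15))
D = 7.171e-16 m^2/s


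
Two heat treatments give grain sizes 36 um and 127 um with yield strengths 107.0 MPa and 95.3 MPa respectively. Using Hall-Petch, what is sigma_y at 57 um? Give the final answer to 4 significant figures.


sigma_y = sigma0 + k / sqrt(d)
1/sqrt(d1) = 1/sqrt(3.6e-05) = 166.667;  1/sqrt(d2) = 88.7357
k = (sigma1 - sigma2) / (1/sqrt(d1) - 1/sqrt(d2)) = (107.0 - 95.3) / (166.667 - 88.7357) = 0.150133 MPa*m^0.5
sigma0 = sigma1 - k/sqrt(d1) = 107.0 - 0.150133*166.667 = 81.9779 MPa
sigma_y(d3) = 81.9779 + 0.150133 / sqrt(5.7e-05) = 101.9 MPa


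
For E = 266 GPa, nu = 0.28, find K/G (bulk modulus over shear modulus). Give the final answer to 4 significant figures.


G = E / (2*(1+nu))
G = 266 / (2*(1+0.28)) = 103.906 GPa
K = E / (3*(1-2*nu))
K = 266 / (3*(1-2*0.28)) = 201.515 GPa
K/G = 201.515 / 103.906 = 1.939


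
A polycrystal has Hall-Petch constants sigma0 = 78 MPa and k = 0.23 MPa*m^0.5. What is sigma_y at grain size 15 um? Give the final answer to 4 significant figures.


sigma_y = sigma0 + k / sqrt(d)
d = 15 um = 1.5e-05 m
sigma_y = 78 + 0.23 / sqrt(1.5e-05)
sigma_y = 137.4 MPa


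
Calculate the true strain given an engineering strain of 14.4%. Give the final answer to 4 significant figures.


epsilon_true = ln(1 + epsilon_eng)
epsilon_true = ln(1 + 0.144)
epsilon_true = 0.1345


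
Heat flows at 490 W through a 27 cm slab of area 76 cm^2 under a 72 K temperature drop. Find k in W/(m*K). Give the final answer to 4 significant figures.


k = Q*L / (A*dT)
L = 0.27 m, A = 7.6e-03 m^2
k = 490 * 0.27 / (7.6e-03 * 72)
k = 241.8 W/(m*K)


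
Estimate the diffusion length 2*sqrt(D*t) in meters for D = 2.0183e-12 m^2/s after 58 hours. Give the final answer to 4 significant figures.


t = 58 hr = 208800 s
Diffusion length = 2*sqrt(D*t)
= 2*sqrt(2.0183e-12 * 208800)
= 1.298e-03 m


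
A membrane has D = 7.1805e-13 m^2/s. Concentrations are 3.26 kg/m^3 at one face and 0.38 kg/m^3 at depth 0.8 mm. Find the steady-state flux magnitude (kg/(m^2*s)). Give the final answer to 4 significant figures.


J = -D * (dC/dx) = D * (C1 - C2) / dx
J = 7.1805e-13 * (3.26 - 0.38) / 8e-04
J = 2.585e-09 kg/(m^2*s)


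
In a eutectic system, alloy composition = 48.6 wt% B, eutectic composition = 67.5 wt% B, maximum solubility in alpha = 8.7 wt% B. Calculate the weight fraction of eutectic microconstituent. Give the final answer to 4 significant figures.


f_primary = (C_e - C0) / (C_e - C_alpha_max)
f_primary = (67.5 - 48.6) / (67.5 - 8.7)
f_primary = 0.321429
f_eutectic = 1 - 0.321429 = 0.6786


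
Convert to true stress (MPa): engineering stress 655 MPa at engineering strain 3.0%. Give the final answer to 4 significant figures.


sigma_true = sigma_eng * (1 + epsilon_eng)
sigma_true = 655 * (1 + 0.03)
sigma_true = 674.7 MPa


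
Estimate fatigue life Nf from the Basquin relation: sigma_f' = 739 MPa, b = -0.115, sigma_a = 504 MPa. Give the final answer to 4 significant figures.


sigma_a = sigma_f' * (2*Nf)^b
2*Nf = (sigma_a / sigma_f')^(1/b)
2*Nf = (504 / 739)^(1/-0.115)
2*Nf = 27.8829
Nf = 13.94 cycles


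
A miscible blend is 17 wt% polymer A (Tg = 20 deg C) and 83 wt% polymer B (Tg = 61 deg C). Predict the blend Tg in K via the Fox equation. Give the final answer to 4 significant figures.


1/Tg = w1/Tg1 + w2/Tg2 (in Kelvin)
Tg1 = 293.15 K, Tg2 = 334.15 K
1/Tg = 0.17/293.15 + 0.83/334.15
Tg = 326.4 K


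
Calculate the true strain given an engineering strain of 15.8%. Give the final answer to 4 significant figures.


epsilon_true = ln(1 + epsilon_eng)
epsilon_true = ln(1 + 0.158)
epsilon_true = 0.1467


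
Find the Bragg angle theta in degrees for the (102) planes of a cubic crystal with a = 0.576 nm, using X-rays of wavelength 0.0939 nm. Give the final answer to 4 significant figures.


d = a / sqrt(h^2+k^2+l^2)
d = 0.576 / sqrt(5) = 0.257595 nm
lambda = 2*d*sin(theta)  =>  sin(theta) = lambda / (2*d)
sin(theta) = 0.0939 / (2 * 0.257595) = 0.182263
theta = 10.5 deg


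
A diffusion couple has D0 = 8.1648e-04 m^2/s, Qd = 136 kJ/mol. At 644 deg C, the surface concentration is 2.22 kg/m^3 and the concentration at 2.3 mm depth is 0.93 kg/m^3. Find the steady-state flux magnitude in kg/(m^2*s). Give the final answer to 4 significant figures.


Step 1: D = D0 * exp(-Qd/(R*T))
T = 644 + 273.15 = 917.15 K
D = 8.1648e-04 * exp(-136e3 / (8.314 * 917.15)) = 1.46564e-11 m^2/s
Step 2: J = D * (C1 - C2) / dx
J = 1.46564e-11 * (2.22 - 0.93) / 2.3e-03
J = 8.22e-09 kg/(m^2*s)


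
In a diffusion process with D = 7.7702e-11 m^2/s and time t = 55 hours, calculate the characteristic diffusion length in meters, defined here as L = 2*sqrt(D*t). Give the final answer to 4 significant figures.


t = 55 hr = 198000 s
Diffusion length = 2*sqrt(D*t)
= 2*sqrt(7.7702e-11 * 198000)
= 7.845e-03 m


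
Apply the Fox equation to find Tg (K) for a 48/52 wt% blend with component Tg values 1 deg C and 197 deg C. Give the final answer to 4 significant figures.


1/Tg = w1/Tg1 + w2/Tg2 (in Kelvin)
Tg1 = 274.15 K, Tg2 = 470.15 K
1/Tg = 0.48/274.15 + 0.52/470.15
Tg = 350 K


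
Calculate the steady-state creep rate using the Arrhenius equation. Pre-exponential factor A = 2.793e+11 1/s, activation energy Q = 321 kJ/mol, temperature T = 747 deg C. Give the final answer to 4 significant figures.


rate = A * exp(-Q / (R*T))
T = 747 + 273.15 = 1020.15 K
rate = 2.793e+11 * exp(-321e3 / (8.314 * 1020.15))
rate = 1.022e-05 1/s


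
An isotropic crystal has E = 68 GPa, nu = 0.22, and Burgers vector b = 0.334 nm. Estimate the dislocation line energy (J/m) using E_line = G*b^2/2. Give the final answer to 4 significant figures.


Step 1: G = E / (2*(1+nu))
G = 68 / (2*(1+0.22)) = 27.8689 GPa = 2.78689e+10 Pa
Step 2: E_line = G*b^2/2
b = 0.334 nm = 3.34e-10 m
E_line = 0.5 * 2.78689e+10 * (3.34e-10)^2 = 1.554e-09 J/m


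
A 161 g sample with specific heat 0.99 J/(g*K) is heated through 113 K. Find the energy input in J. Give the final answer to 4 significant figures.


Q = m * cp * dT
Q = 161 * 0.99 * 113
Q = 18010 J


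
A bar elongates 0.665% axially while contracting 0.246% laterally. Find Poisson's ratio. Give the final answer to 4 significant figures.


nu = -epsilon_lat / epsilon_axial
Lateral strain is contraction (negative), so using magnitudes:
nu = 0.246 / 0.665
nu = 0.3699


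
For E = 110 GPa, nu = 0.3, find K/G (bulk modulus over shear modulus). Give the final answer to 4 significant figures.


G = E / (2*(1+nu))
G = 110 / (2*(1+0.3)) = 42.3077 GPa
K = E / (3*(1-2*nu))
K = 110 / (3*(1-2*0.3)) = 91.6667 GPa
K/G = 91.6667 / 42.3077 = 2.167


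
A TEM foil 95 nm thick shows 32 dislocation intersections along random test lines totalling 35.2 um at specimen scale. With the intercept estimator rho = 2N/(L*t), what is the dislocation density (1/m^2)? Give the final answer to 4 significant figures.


rho = 2N / (L * t)
L = 35.2 um = 3.52e-05 m, t = 95 nm = 9.5e-08 m
rho = 2 * 32 / (3.52e-05 * 9.5e-08)
rho = 1.914e+13 1/m^2
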